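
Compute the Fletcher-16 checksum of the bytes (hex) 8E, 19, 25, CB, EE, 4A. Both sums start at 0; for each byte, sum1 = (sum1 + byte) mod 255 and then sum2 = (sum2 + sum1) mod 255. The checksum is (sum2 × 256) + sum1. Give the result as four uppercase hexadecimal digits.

F4D1

Running sums (mod 255):
  after byte 0 (8E): sum1=142, sum2=142
  after byte 1 (19): sum1=167, sum2=54
  after byte 2 (25): sum1=204, sum2=3
  after byte 3 (CB): sum1=152, sum2=155
  after byte 4 (EE): sum1=135, sum2=35
  after byte 5 (4A): sum1=209, sum2=244
Checksum = sum2·256 + sum1 = 244·256 + 209 = 62673 = 0xF4D1.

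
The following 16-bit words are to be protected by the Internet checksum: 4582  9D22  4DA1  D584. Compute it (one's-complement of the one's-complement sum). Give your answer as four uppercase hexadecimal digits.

FA34

One's-complement addition (fold any carry out of bit 15 back into bit 0):
  0x4582 + 0x9D22 = 0x0E2A4
  0xE2A4 + 0x4DA1 = 0x13045 → wrap carry → 0x3046
  0x3046 + 0xD584 = 0x105CA → wrap carry → 0x05CB
One's-complement sum = 0x05CB.
Checksum = ~0x05CB & 0xFFFF = 0xFA34.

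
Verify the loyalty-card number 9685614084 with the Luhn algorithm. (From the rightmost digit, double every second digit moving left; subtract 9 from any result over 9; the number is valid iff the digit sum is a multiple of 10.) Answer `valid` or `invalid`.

From the right, keep odd positions and double even positions (subtract 9 from any doubled value over 9):
  doubled (positions 2,4,...): 7 8 3 7 9 → sum 34
  kept (positions 1,3,...): 4 0 1 5 6 → sum 16
Total = 50.
50 mod 10 = 0, so the number is valid.

valid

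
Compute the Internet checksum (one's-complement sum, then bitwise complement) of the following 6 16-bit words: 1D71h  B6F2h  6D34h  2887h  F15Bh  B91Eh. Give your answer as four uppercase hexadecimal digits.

One's-complement addition (fold any carry out of bit 15 back into bit 0):
  0x1D71 + 0xB6F2 = 0x0D463
  0xD463 + 0x6D34 = 0x14197 → wrap carry → 0x4198
  0x4198 + 0x2887 = 0x06A1F
  0x6A1F + 0xF15B = 0x15B7A → wrap carry → 0x5B7B
  0x5B7B + 0xB91E = 0x11499 → wrap carry → 0x149A
One's-complement sum = 0x149A.
Checksum = ~0x149A & 0xFFFF = 0xEB65.

EB65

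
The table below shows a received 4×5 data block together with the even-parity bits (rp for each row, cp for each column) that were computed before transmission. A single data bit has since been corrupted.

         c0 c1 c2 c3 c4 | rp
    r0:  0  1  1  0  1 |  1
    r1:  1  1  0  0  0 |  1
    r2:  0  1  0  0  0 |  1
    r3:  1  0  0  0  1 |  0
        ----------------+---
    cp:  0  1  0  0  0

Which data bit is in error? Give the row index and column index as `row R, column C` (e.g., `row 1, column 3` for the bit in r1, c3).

Recompute each row's even parity and compare to rp:
  r0: data parity 1, sent rp 1 → ok
  r1: data parity 0, sent rp 1 → mismatch
  r2: data parity 1, sent rp 1 → ok
  r3: data parity 0, sent rp 0 → ok
Recompute each column's even parity and compare to cp:
  c0: data parity 0, sent cp 0 → ok
  c1: data parity 1, sent cp 1 → ok
  c2: data parity 1, sent cp 0 → mismatch
  c3: data parity 0, sent cp 0 → ok
  c4: data parity 0, sent cp 0 → ok
Exactly one row (r1) and one column (c2) fail → the flipped bit is at their intersection.

row 1, column 2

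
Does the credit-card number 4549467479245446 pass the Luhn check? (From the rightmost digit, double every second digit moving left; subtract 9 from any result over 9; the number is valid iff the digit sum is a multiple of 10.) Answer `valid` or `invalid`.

From the right, keep odd positions and double even positions (subtract 9 from any doubled value over 9):
  doubled (positions 2,4,...): 8 1 4 5 5 8 8 8 → sum 47
  kept (positions 1,3,...): 6 4 4 9 4 6 9 5 → sum 47
Total = 94.
94 mod 10 = 4, so the number is invalid.

invalid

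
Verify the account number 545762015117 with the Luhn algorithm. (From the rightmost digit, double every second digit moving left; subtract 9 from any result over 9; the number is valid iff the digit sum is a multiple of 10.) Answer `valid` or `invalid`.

From the right, keep odd positions and double even positions (subtract 9 from any doubled value over 9):
  doubled (positions 2,4,...): 2 1 0 3 1 1 → sum 8
  kept (positions 1,3,...): 7 1 1 2 7 4 → sum 22
Total = 30.
30 mod 10 = 0, so the number is valid.

valid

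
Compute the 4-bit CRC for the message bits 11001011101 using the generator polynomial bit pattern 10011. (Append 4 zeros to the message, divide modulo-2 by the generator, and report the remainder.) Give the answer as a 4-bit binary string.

Append 4 zeros: 110010111010000. Divide by 10011 (XOR where the leading bit is 1):
  pos 0: 11001 XOR 10011 = 01010
  pos 1: 10100 XOR 10011 = 00111
  pos 3: 11111 XOR 10011 = 01100
  pos 4: 11001 XOR 10011 = 01010
  pos 5: 10100 XOR 10011 = 00111
  pos 7: 11110 XOR 10011 = 01101
  pos 8: 11010 XOR 10011 = 01001
  pos 9: 10010 XOR 10011 = 00001
Remainder (last 4 bits) = 0010. This is the CRC / FCS.

0010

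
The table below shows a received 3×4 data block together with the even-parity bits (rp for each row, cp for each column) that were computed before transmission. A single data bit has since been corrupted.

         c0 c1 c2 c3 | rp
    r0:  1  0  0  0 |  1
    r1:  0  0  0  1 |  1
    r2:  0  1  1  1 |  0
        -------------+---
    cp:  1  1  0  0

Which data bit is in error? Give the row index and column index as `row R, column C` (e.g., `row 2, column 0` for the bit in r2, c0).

row 2, column 2

Recompute each row's even parity and compare to rp:
  r0: data parity 1, sent rp 1 → ok
  r1: data parity 1, sent rp 1 → ok
  r2: data parity 1, sent rp 0 → mismatch
Recompute each column's even parity and compare to cp:
  c0: data parity 1, sent cp 1 → ok
  c1: data parity 1, sent cp 1 → ok
  c2: data parity 1, sent cp 0 → mismatch
  c3: data parity 0, sent cp 0 → ok
Exactly one row (r2) and one column (c2) fail → the flipped bit is at their intersection.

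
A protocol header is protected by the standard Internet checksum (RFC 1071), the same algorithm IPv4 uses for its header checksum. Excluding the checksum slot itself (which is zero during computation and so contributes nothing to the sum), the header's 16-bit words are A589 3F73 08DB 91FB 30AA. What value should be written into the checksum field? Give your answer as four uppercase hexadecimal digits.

4F82

One's-complement addition (fold any carry out of bit 15 back into bit 0):
  0xA589 + 0x3F73 = 0x0E4FC
  0xE4FC + 0x08DB = 0x0EDD7
  0xEDD7 + 0x91FB = 0x17FD2 → wrap carry → 0x7FD3
  0x7FD3 + 0x30AA = 0x0B07D
One's-complement sum = 0xB07D.
Checksum = ~0xB07D & 0xFFFF = 0x4F82.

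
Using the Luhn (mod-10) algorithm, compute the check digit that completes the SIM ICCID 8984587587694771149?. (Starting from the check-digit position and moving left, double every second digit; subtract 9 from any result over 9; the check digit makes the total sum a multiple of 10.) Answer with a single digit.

2

Partial digits right→left: 9 4 1 1 7 7 4 9 6 7 8 5 7 8 5 4 8 9 8
Double every second digit counting from the check-digit position (so the 1st, 3rd, 5th, ... of the partial from the right).
  doubled (with −9 where >9): 9 2 5 8 3 7 5 1 7 7 → sum 54
  kept as-is: 4 1 7 9 7 5 8 4 9 → sum 54
Total = 54 + 54 = 108.
Check digit = (10 − (108 mod 10)) mod 10 = 2.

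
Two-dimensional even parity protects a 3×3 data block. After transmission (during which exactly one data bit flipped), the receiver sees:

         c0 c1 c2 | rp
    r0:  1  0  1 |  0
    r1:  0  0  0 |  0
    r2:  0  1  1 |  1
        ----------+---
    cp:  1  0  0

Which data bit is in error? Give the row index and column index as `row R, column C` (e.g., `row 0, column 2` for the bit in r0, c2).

row 2, column 1

Recompute each row's even parity and compare to rp:
  r0: data parity 0, sent rp 0 → ok
  r1: data parity 0, sent rp 0 → ok
  r2: data parity 0, sent rp 1 → mismatch
Recompute each column's even parity and compare to cp:
  c0: data parity 1, sent cp 1 → ok
  c1: data parity 1, sent cp 0 → mismatch
  c2: data parity 0, sent cp 0 → ok
Exactly one row (r2) and one column (c1) fail → the flipped bit is at their intersection.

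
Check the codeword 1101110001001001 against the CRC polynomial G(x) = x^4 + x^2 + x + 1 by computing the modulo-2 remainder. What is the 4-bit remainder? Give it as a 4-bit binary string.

0000

Modulo-2 division of 1101110001001001 by 10111:
  pos 0: 11011 XOR 10111 = 01100
  pos 1: 11001 XOR 10111 = 01110
  pos 2: 11100 XOR 10111 = 01011
  pos 3: 10110 XOR 10111 = 00001
  pos 7: 10100 XOR 10111 = 00011
  pos 10: 11100 XOR 10111 = 01011
  pos 11: 10111 XOR 10111 = 00000
Remainder = 0000 (zero — the frame passes the CRC check).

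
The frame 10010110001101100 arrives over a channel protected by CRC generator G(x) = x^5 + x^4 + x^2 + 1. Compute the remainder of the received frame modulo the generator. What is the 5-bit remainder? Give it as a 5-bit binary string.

00000

Modulo-2 division of 10010110001101100 by 110101:
  pos 0: 100101 XOR 110101 = 010000
  pos 1: 100001 XOR 110101 = 010100
  pos 2: 101000 XOR 110101 = 011101
  pos 3: 111010 XOR 110101 = 001111
  pos 5: 111101 XOR 110101 = 001000
  pos 7: 100010 XOR 110101 = 010111
  pos 8: 101111 XOR 110101 = 011010
  pos 9: 110101 XOR 110101 = 000000
Remainder = 00000 (zero — the frame passes the CRC check).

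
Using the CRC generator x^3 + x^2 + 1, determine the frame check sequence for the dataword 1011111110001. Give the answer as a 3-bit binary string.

111

Append 3 zeros: 1011111110001000. Divide by 1101 (XOR where the leading bit is 1):
  pos 0: 1011 XOR 1101 = 0110
  pos 1: 1101 XOR 1101 = 0000
  pos 5: 1111 XOR 1101 = 0010
  pos 7: 1000 XOR 1101 = 0101
  pos 8: 1010 XOR 1101 = 0111
  pos 9: 1111 XOR 1101 = 0010
  pos 11: 1000 XOR 1101 = 0101
  pos 12: 1010 XOR 1101 = 0111
Remainder (last 3 bits) = 111. This is the CRC / FCS.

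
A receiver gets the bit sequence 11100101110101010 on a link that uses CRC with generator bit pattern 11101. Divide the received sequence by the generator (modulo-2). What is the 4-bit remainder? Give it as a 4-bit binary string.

Modulo-2 division of 11100101110101010 by 11101:
  pos 0: 11100 XOR 11101 = 00001
  pos 4: 11011 XOR 11101 = 00110
  pos 6: 11010 XOR 11101 = 00111
  pos 8: 11110 XOR 11101 = 00011
  pos 11: 11101 XOR 11101 = 00000
Remainder = 0000 (zero — the frame passes the CRC check).

0000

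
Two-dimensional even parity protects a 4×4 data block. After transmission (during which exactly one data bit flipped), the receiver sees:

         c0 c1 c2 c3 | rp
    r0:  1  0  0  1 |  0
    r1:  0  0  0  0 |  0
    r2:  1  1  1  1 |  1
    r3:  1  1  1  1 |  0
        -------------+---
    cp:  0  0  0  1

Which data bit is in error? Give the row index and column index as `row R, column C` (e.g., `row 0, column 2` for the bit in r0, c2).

Recompute each row's even parity and compare to rp:
  r0: data parity 0, sent rp 0 → ok
  r1: data parity 0, sent rp 0 → ok
  r2: data parity 0, sent rp 1 → mismatch
  r3: data parity 0, sent rp 0 → ok
Recompute each column's even parity and compare to cp:
  c0: data parity 1, sent cp 0 → mismatch
  c1: data parity 0, sent cp 0 → ok
  c2: data parity 0, sent cp 0 → ok
  c3: data parity 1, sent cp 1 → ok
Exactly one row (r2) and one column (c0) fail → the flipped bit is at their intersection.

row 2, column 0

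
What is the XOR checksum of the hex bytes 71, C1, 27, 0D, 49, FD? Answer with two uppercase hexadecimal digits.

2E

XOR the bytes together:
  start with 0x71
  0x71 ⊕ 0xC1 = 0xB0
  0xB0 ⊕ 0x27 = 0x97
  0x97 ⊕ 0x0D = 0x9A
  0x9A ⊕ 0x49 = 0xD3
  0xD3 ⊕ 0xFD = 0x2E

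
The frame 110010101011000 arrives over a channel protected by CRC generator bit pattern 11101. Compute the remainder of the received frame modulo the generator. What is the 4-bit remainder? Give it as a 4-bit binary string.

Modulo-2 division of 110010101011000 by 11101:
  pos 0: 11001 XOR 11101 = 00100
  pos 2: 10001 XOR 11101 = 01100
  pos 3: 11000 XOR 11101 = 00101
  pos 5: 10110 XOR 11101 = 01011
  pos 6: 10111 XOR 11101 = 01010
  pos 7: 10101 XOR 11101 = 01000
  pos 8: 10000 XOR 11101 = 01101
  pos 9: 11010 XOR 11101 = 00111
Remainder = 1110 (nonzero — an error is detected).

1110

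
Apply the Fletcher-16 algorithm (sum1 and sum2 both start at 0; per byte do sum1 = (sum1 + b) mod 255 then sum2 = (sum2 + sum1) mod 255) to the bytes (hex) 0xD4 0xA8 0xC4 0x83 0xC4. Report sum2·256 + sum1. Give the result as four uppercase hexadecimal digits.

Running sums (mod 255):
  after byte 0 (0xD4): sum1=212, sum2=212
  after byte 1 (0xA8): sum1=125, sum2=82
  after byte 2 (0xC4): sum1=66, sum2=148
  after byte 3 (0x83): sum1=197, sum2=90
  after byte 4 (0xC4): sum1=138, sum2=228
Checksum = sum2·256 + sum1 = 228·256 + 138 = 58506 = 0xE48A.

E48A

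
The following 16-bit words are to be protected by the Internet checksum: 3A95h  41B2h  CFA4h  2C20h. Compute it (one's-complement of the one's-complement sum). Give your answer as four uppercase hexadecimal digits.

87F3

One's-complement addition (fold any carry out of bit 15 back into bit 0):
  0x3A95 + 0x41B2 = 0x07C47
  0x7C47 + 0xCFA4 = 0x14BEB → wrap carry → 0x4BEC
  0x4BEC + 0x2C20 = 0x0780C
One's-complement sum = 0x780C.
Checksum = ~0x780C & 0xFFFF = 0x87F3.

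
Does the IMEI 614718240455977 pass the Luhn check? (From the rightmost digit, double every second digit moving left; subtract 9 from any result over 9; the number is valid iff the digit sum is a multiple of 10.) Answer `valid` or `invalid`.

From the right, keep odd positions and double even positions (subtract 9 from any doubled value over 9):
  doubled (positions 2,4,...): 5 1 8 8 7 5 2 → sum 36
  kept (positions 1,3,...): 7 9 5 0 2 1 4 6 → sum 34
Total = 70.
70 mod 10 = 0, so the number is valid.

valid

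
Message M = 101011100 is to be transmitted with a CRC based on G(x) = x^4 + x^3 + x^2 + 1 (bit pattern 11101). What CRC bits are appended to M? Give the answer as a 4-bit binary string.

Append 4 zeros: 1010111000000. Divide by 11101 (XOR where the leading bit is 1):
  pos 0: 10101 XOR 11101 = 01000
  pos 1: 10001 XOR 11101 = 01100
  pos 2: 11001 XOR 11101 = 00100
  pos 4: 10000 XOR 11101 = 01101
  pos 5: 11010 XOR 11101 = 00111
  pos 7: 11100 XOR 11101 = 00001
Remainder (last 4 bits) = 0010. This is the CRC / FCS.

0010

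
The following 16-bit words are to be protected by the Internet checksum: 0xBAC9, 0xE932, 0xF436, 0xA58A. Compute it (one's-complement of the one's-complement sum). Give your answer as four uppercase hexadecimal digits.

One's-complement addition (fold any carry out of bit 15 back into bit 0):
  0xBAC9 + 0xE932 = 0x1A3FB → wrap carry → 0xA3FC
  0xA3FC + 0xF436 = 0x19832 → wrap carry → 0x9833
  0x9833 + 0xA58A = 0x13DBD → wrap carry → 0x3DBE
One's-complement sum = 0x3DBE.
Checksum = ~0x3DBE & 0xFFFF = 0xC241.

C241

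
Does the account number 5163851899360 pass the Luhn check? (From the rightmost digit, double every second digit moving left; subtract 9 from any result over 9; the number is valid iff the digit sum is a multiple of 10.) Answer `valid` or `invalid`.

From the right, keep odd positions and double even positions (subtract 9 from any doubled value over 9):
  doubled (positions 2,4,...): 3 9 7 1 6 2 → sum 28
  kept (positions 1,3,...): 0 3 9 1 8 6 5 → sum 32
Total = 60.
60 mod 10 = 0, so the number is valid.

valid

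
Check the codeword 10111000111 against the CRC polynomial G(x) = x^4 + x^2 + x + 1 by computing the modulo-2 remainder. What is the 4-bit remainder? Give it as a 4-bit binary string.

0111

Modulo-2 division of 10111000111 by 10111:
  pos 0: 10111 XOR 10111 = 00000
Remainder = 0111 (nonzero — an error is detected).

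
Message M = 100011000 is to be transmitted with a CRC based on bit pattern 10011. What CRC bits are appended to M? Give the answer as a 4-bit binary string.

0001

Append 4 zeros: 1000110000000. Divide by 10011 (XOR where the leading bit is 1):
  pos 0: 10001 XOR 10011 = 00010
  pos 3: 10100 XOR 10011 = 00111
  pos 5: 11100 XOR 10011 = 01111
  pos 6: 11110 XOR 10011 = 01101
  pos 7: 11010 XOR 10011 = 01001
  pos 8: 10010 XOR 10011 = 00001
Remainder (last 4 bits) = 0001. This is the CRC / FCS.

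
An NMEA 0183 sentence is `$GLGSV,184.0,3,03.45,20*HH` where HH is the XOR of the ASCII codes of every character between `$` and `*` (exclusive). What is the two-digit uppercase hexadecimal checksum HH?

XOR the ASCII codes of the payload characters:
  'G' = 0x47 → acc = 0x47
  'L' = 0x4C → acc = 0x0B
  'G' = 0x47 → acc = 0x4C
  'S' = 0x53 → acc = 0x1F
  'V' = 0x56 → acc = 0x49
  ',' = 0x2C → acc = 0x65
  '1' = 0x31 → acc = 0x54
  '8' = 0x38 → acc = 0x6C
  '4' = 0x34 → acc = 0x58
  '.' = 0x2E → acc = 0x76
  '0' = 0x30 → acc = 0x46
  ',' = 0x2C → acc = 0x6A
  '3' = 0x33 → acc = 0x59
  ',' = 0x2C → acc = 0x75
  '0' = 0x30 → acc = 0x45
  '3' = 0x33 → acc = 0x76
  '.' = 0x2E → acc = 0x58
  '4' = 0x34 → acc = 0x6C
  '5' = 0x35 → acc = 0x59
  ',' = 0x2C → acc = 0x75
  '2' = 0x32 → acc = 0x47
  '0' = 0x30 → acc = 0x77
Checksum = 0x77.

77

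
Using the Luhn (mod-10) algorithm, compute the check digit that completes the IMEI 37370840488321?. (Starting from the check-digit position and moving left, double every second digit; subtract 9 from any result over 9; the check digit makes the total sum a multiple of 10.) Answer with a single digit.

4

Partial digits right→left: 1 2 3 8 8 4 0 4 8 0 7 3 7 3
Double every second digit counting from the check-digit position (so the 1st, 3rd, 5th, ... of the partial from the right).
  doubled (with −9 where >9): 2 6 7 0 7 5 5 → sum 32
  kept as-is: 2 8 4 4 0 3 3 → sum 24
Total = 32 + 24 = 56.
Check digit = (10 − (56 mod 10)) mod 10 = 4.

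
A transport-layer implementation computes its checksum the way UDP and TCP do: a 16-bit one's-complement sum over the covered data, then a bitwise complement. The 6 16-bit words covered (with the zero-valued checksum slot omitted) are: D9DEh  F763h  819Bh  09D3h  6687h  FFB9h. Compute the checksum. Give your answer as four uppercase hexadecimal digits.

One's-complement addition (fold any carry out of bit 15 back into bit 0):
  0xD9DE + 0xF763 = 0x1D141 → wrap carry → 0xD142
  0xD142 + 0x819B = 0x152DD → wrap carry → 0x52DE
  0x52DE + 0x09D3 = 0x05CB1
  0x5CB1 + 0x6687 = 0x0C338
  0xC338 + 0xFFB9 = 0x1C2F1 → wrap carry → 0xC2F2
One's-complement sum = 0xC2F2.
Checksum = ~0xC2F2 & 0xFFFF = 0x3D0D.

3D0D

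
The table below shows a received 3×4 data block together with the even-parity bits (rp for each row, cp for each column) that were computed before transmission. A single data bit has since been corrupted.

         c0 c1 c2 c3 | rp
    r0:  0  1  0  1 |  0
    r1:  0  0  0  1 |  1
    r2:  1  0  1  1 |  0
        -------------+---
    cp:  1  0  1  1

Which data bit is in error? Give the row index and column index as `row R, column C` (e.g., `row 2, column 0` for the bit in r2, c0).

row 2, column 1

Recompute each row's even parity and compare to rp:
  r0: data parity 0, sent rp 0 → ok
  r1: data parity 1, sent rp 1 → ok
  r2: data parity 1, sent rp 0 → mismatch
Recompute each column's even parity and compare to cp:
  c0: data parity 1, sent cp 1 → ok
  c1: data parity 1, sent cp 0 → mismatch
  c2: data parity 1, sent cp 1 → ok
  c3: data parity 1, sent cp 1 → ok
Exactly one row (r2) and one column (c1) fail → the flipped bit is at their intersection.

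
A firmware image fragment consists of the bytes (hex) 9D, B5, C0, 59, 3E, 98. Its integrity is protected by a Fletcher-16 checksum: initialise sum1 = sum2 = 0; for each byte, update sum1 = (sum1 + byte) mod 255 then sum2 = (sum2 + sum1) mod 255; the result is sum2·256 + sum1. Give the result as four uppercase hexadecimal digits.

Running sums (mod 255):
  after byte 0 (9D): sum1=157, sum2=157
  after byte 1 (B5): sum1=83, sum2=240
  after byte 2 (C0): sum1=20, sum2=5
  after byte 3 (59): sum1=109, sum2=114
  after byte 4 (3E): sum1=171, sum2=30
  after byte 5 (98): sum1=68, sum2=98
Checksum = sum2·256 + sum1 = 98·256 + 68 = 25156 = 0x6244.

6244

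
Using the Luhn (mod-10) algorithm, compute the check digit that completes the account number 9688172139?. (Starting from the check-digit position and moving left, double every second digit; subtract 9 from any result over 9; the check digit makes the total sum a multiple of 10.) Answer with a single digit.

1

Partial digits right→left: 9 3 1 2 7 1 8 8 6 9
Double every second digit counting from the check-digit position (so the 1st, 3rd, 5th, ... of the partial from the right).
  doubled (with −9 where >9): 9 2 5 7 3 → sum 26
  kept as-is: 3 2 1 8 9 → sum 23
Total = 26 + 23 = 49.
Check digit = (10 − (49 mod 10)) mod 10 = 1.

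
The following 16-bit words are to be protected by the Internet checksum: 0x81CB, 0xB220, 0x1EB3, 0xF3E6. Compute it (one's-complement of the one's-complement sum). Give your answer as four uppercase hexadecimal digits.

One's-complement addition (fold any carry out of bit 15 back into bit 0):
  0x81CB + 0xB220 = 0x133EB → wrap carry → 0x33EC
  0x33EC + 0x1EB3 = 0x0529F
  0x529F + 0xF3E6 = 0x14685 → wrap carry → 0x4686
One's-complement sum = 0x4686.
Checksum = ~0x4686 & 0xFFFF = 0xB979.

B979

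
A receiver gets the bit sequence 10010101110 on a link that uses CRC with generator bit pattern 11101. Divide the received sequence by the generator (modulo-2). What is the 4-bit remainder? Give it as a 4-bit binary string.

Modulo-2 division of 10010101110 by 11101:
  pos 0: 10010 XOR 11101 = 01111
  pos 1: 11111 XOR 11101 = 00010
  pos 4: 10011 XOR 11101 = 01110
  pos 5: 11101 XOR 11101 = 00000
Remainder = 0000 (zero — the frame passes the CRC check).

0000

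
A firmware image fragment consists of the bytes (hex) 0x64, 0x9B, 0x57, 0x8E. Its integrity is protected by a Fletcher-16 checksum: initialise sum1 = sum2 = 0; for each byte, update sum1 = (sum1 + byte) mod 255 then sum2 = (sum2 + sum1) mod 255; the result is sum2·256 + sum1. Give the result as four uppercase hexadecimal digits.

A1E5

Running sums (mod 255):
  after byte 0 (0x64): sum1=100, sum2=100
  after byte 1 (0x9B): sum1=0, sum2=100
  after byte 2 (0x57): sum1=87, sum2=187
  after byte 3 (0x8E): sum1=229, sum2=161
Checksum = sum2·256 + sum1 = 161·256 + 229 = 41445 = 0xA1E5.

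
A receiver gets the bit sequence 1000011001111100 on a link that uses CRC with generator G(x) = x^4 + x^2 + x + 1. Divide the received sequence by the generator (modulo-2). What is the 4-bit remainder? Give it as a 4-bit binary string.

0000

Modulo-2 division of 1000011001111100 by 10111:
  pos 0: 10000 XOR 10111 = 00111
  pos 2: 11111 XOR 10111 = 01000
  pos 3: 10000 XOR 10111 = 00111
  pos 5: 11101 XOR 10111 = 01010
  pos 6: 10101 XOR 10111 = 00010
  pos 9: 10111 XOR 10111 = 00000
Remainder = 0000 (zero — the frame passes the CRC check).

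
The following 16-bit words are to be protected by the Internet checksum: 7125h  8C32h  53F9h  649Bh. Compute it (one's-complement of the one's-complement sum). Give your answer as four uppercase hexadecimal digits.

4A13

One's-complement addition (fold any carry out of bit 15 back into bit 0):
  0x7125 + 0x8C32 = 0x0FD57
  0xFD57 + 0x53F9 = 0x15150 → wrap carry → 0x5151
  0x5151 + 0x649B = 0x0B5EC
One's-complement sum = 0xB5EC.
Checksum = ~0xB5EC & 0xFFFF = 0x4A13.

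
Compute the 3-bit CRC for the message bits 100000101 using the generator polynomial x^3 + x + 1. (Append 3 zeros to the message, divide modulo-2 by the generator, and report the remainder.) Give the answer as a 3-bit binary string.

010

Append 3 zeros: 100000101000. Divide by 1011 (XOR where the leading bit is 1):
  pos 0: 1000 XOR 1011 = 0011
  pos 2: 1100 XOR 1011 = 0111
  pos 3: 1111 XOR 1011 = 0100
  pos 4: 1000 XOR 1011 = 0011
  pos 6: 1110 XOR 1011 = 0101
  pos 7: 1010 XOR 1011 = 0001
Remainder (last 3 bits) = 010. This is the CRC / FCS.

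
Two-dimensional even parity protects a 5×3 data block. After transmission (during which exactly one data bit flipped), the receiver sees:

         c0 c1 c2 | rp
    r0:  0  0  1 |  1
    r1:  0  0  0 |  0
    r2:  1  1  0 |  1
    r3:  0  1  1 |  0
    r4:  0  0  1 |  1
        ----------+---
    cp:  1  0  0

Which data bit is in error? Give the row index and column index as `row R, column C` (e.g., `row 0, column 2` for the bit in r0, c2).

Recompute each row's even parity and compare to rp:
  r0: data parity 1, sent rp 1 → ok
  r1: data parity 0, sent rp 0 → ok
  r2: data parity 0, sent rp 1 → mismatch
  r3: data parity 0, sent rp 0 → ok
  r4: data parity 1, sent rp 1 → ok
Recompute each column's even parity and compare to cp:
  c0: data parity 1, sent cp 1 → ok
  c1: data parity 0, sent cp 0 → ok
  c2: data parity 1, sent cp 0 → mismatch
Exactly one row (r2) and one column (c2) fail → the flipped bit is at their intersection.

row 2, column 2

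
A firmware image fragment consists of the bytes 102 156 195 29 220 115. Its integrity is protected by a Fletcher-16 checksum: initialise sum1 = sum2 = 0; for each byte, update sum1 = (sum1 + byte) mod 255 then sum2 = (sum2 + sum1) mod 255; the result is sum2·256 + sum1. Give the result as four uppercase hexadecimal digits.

0934

Running sums (mod 255):
  after byte 0 (102): sum1=102, sum2=102
  after byte 1 (156): sum1=3, sum2=105
  after byte 2 (195): sum1=198, sum2=48
  after byte 3 (29): sum1=227, sum2=20
  after byte 4 (220): sum1=192, sum2=212
  after byte 5 (115): sum1=52, sum2=9
Checksum = sum2·256 + sum1 = 9·256 + 52 = 2356 = 0x0934.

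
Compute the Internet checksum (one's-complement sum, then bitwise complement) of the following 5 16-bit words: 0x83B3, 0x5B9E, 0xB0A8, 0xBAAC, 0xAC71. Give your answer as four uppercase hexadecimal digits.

08E7

One's-complement addition (fold any carry out of bit 15 back into bit 0):
  0x83B3 + 0x5B9E = 0x0DF51
  0xDF51 + 0xB0A8 = 0x18FF9 → wrap carry → 0x8FFA
  0x8FFA + 0xBAAC = 0x14AA6 → wrap carry → 0x4AA7
  0x4AA7 + 0xAC71 = 0x0F718
One's-complement sum = 0xF718.
Checksum = ~0xF718 & 0xFFFF = 0x08E7.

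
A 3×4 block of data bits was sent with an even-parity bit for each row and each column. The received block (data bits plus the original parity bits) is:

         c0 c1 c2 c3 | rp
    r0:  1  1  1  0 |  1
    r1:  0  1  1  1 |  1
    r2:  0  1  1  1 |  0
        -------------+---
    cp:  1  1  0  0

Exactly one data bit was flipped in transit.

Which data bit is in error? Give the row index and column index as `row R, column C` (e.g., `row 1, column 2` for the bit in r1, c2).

row 2, column 2

Recompute each row's even parity and compare to rp:
  r0: data parity 1, sent rp 1 → ok
  r1: data parity 1, sent rp 1 → ok
  r2: data parity 1, sent rp 0 → mismatch
Recompute each column's even parity and compare to cp:
  c0: data parity 1, sent cp 1 → ok
  c1: data parity 1, sent cp 1 → ok
  c2: data parity 1, sent cp 0 → mismatch
  c3: data parity 0, sent cp 0 → ok
Exactly one row (r2) and one column (c2) fail → the flipped bit is at their intersection.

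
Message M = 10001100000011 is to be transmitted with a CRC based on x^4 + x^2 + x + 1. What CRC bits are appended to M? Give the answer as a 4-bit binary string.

0100

Append 4 zeros: 100011000000110000. Divide by 10111 (XOR where the leading bit is 1):
  pos 0: 10001 XOR 10111 = 00110
  pos 2: 11010 XOR 10111 = 01101
  pos 3: 11010 XOR 10111 = 01101
  pos 4: 11010 XOR 10111 = 01101
  pos 5: 11010 XOR 10111 = 01101
  pos 6: 11010 XOR 10111 = 01101
  pos 7: 11010 XOR 10111 = 01101
  pos 8: 11011 XOR 10111 = 01100
  pos 9: 11001 XOR 10111 = 01110
  pos 10: 11100 XOR 10111 = 01011
  pos 11: 10110 XOR 10111 = 00001
Remainder (last 4 bits) = 0100. This is the CRC / FCS.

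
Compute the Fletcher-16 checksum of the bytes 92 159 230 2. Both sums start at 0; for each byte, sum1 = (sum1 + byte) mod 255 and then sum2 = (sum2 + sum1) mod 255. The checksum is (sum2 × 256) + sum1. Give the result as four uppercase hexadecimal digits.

Running sums (mod 255):
  after byte 0 (92): sum1=92, sum2=92
  after byte 1 (159): sum1=251, sum2=88
  after byte 2 (230): sum1=226, sum2=59
  after byte 3 (2): sum1=228, sum2=32
Checksum = sum2·256 + sum1 = 32·256 + 228 = 8420 = 0x20E4.

20E4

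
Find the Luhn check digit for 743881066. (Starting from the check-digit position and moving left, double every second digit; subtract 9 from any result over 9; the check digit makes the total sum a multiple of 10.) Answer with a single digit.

0

Partial digits right→left: 6 6 0 1 8 8 3 4 7
Double every second digit counting from the check-digit position (so the 1st, 3rd, 5th, ... of the partial from the right).
  doubled (with −9 where >9): 3 0 7 6 5 → sum 21
  kept as-is: 6 1 8 4 → sum 19
Total = 21 + 19 = 40.
Check digit = (10 − (40 mod 10)) mod 10 = 0.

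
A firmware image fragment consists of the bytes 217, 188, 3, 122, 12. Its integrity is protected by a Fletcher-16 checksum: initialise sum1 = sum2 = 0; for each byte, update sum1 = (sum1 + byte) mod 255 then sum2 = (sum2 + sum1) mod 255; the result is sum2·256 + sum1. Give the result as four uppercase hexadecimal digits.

3E20

Running sums (mod 255):
  after byte 0 (217): sum1=217, sum2=217
  after byte 1 (188): sum1=150, sum2=112
  after byte 2 (3): sum1=153, sum2=10
  after byte 3 (122): sum1=20, sum2=30
  after byte 4 (12): sum1=32, sum2=62
Checksum = sum2·256 + sum1 = 62·256 + 32 = 15904 = 0x3E20.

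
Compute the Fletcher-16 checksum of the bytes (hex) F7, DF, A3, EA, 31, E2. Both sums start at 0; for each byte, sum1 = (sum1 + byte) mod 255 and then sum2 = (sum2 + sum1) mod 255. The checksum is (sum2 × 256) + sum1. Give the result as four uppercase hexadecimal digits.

C37A

Running sums (mod 255):
  after byte 0 (F7): sum1=247, sum2=247
  after byte 1 (DF): sum1=215, sum2=207
  after byte 2 (A3): sum1=123, sum2=75
  after byte 3 (EA): sum1=102, sum2=177
  after byte 4 (31): sum1=151, sum2=73
  after byte 5 (E2): sum1=122, sum2=195
Checksum = sum2·256 + sum1 = 195·256 + 122 = 50042 = 0xC37A.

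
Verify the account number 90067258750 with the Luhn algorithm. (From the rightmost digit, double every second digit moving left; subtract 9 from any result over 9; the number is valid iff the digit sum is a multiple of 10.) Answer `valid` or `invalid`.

invalid

From the right, keep odd positions and double even positions (subtract 9 from any doubled value over 9):
  doubled (positions 2,4,...): 1 7 4 3 0 → sum 15
  kept (positions 1,3,...): 0 7 5 7 0 9 → sum 28
Total = 43.
43 mod 10 = 3, so the number is invalid.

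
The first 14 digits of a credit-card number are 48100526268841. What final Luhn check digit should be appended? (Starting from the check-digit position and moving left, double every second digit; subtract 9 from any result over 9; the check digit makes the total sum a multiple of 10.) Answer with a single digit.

Partial digits right→left: 1 4 8 8 6 2 6 2 5 0 0 1 8 4
Double every second digit counting from the check-digit position (so the 1st, 3rd, 5th, ... of the partial from the right).
  doubled (with −9 where >9): 2 7 3 3 1 0 7 → sum 23
  kept as-is: 4 8 2 2 0 1 4 → sum 21
Total = 23 + 21 = 44.
Check digit = (10 − (44 mod 10)) mod 10 = 6.

6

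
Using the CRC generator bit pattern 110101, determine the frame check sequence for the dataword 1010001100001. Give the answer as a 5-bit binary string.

11001

Append 5 zeros: 101000110000100000. Divide by 110101 (XOR where the leading bit is 1):
  pos 0: 101000 XOR 110101 = 011101
  pos 1: 111011 XOR 110101 = 001110
  pos 3: 111010 XOR 110101 = 001111
  pos 5: 111100 XOR 110101 = 001001
  pos 7: 100101 XOR 110101 = 010000
  pos 8: 100000 XOR 110101 = 010101
  pos 9: 101010 XOR 110101 = 011111
  pos 10: 111110 XOR 110101 = 001011
  pos 12: 101100 XOR 110101 = 011001
Remainder (last 5 bits) = 11001. This is the CRC / FCS.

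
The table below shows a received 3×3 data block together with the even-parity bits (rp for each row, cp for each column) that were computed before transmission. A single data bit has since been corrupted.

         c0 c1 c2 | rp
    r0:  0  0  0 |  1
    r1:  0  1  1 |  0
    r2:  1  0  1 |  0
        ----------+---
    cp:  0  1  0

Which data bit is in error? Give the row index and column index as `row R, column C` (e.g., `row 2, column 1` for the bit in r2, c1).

row 0, column 0

Recompute each row's even parity and compare to rp:
  r0: data parity 0, sent rp 1 → mismatch
  r1: data parity 0, sent rp 0 → ok
  r2: data parity 0, sent rp 0 → ok
Recompute each column's even parity and compare to cp:
  c0: data parity 1, sent cp 0 → mismatch
  c1: data parity 1, sent cp 1 → ok
  c2: data parity 0, sent cp 0 → ok
Exactly one row (r0) and one column (c0) fail → the flipped bit is at their intersection.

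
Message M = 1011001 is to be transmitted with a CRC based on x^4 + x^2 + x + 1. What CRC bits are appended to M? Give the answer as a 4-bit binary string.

Append 4 zeros: 10110010000. Divide by 10111 (XOR where the leading bit is 1):
  pos 0: 10110 XOR 10111 = 00001
  pos 4: 10100 XOR 10111 = 00011
Remainder (last 4 bits) = 1100. This is the CRC / FCS.

1100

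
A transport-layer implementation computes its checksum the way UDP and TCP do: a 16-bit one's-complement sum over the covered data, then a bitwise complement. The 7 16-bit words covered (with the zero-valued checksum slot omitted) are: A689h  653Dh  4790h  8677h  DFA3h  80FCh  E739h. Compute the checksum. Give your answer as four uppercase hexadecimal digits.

DE56

One's-complement addition (fold any carry out of bit 15 back into bit 0):
  0xA689 + 0x653D = 0x10BC6 → wrap carry → 0x0BC7
  0x0BC7 + 0x4790 = 0x05357
  0x5357 + 0x8677 = 0x0D9CE
  0xD9CE + 0xDFA3 = 0x1B971 → wrap carry → 0xB972
  0xB972 + 0x80FC = 0x13A6E → wrap carry → 0x3A6F
  0x3A6F + 0xE739 = 0x121A8 → wrap carry → 0x21A9
One's-complement sum = 0x21A9.
Checksum = ~0x21A9 & 0xFFFF = 0xDE56.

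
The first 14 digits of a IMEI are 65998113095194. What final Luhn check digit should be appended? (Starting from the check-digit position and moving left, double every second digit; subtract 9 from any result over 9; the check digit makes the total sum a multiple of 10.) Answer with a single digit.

5

Partial digits right→left: 4 9 1 5 9 0 3 1 1 8 9 9 5 6
Double every second digit counting from the check-digit position (so the 1st, 3rd, 5th, ... of the partial from the right).
  doubled (with −9 where >9): 8 2 9 6 2 9 1 → sum 37
  kept as-is: 9 5 0 1 8 9 6 → sum 38
Total = 37 + 38 = 75.
Check digit = (10 − (75 mod 10)) mod 10 = 5.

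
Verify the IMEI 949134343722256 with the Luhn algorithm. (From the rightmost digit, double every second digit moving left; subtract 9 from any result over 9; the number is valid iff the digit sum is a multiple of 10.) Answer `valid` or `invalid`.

invalid

From the right, keep odd positions and double even positions (subtract 9 from any doubled value over 9):
  doubled (positions 2,4,...): 1 4 5 8 8 2 8 → sum 36
  kept (positions 1,3,...): 6 2 2 3 3 3 9 9 → sum 37
Total = 73.
73 mod 10 = 3, so the number is invalid.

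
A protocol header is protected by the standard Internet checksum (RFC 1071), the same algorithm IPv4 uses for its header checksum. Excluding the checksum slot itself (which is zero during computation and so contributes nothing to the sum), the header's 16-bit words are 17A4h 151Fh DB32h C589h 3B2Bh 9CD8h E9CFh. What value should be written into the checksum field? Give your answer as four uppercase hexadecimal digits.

70AC

One's-complement addition (fold any carry out of bit 15 back into bit 0):
  0x17A4 + 0x151F = 0x02CC3
  0x2CC3 + 0xDB32 = 0x107F5 → wrap carry → 0x07F6
  0x07F6 + 0xC589 = 0x0CD7F
  0xCD7F + 0x3B2B = 0x108AA → wrap carry → 0x08AB
  0x08AB + 0x9CD8 = 0x0A583
  0xA583 + 0xE9CF = 0x18F52 → wrap carry → 0x8F53
One's-complement sum = 0x8F53.
Checksum = ~0x8F53 & 0xFFFF = 0x70AC.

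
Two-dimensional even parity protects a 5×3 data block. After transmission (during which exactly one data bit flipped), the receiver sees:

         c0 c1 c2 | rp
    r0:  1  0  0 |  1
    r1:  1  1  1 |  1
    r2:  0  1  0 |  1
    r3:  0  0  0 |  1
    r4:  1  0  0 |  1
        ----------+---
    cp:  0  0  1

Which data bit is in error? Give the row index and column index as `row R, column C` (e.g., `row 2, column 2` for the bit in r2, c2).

row 3, column 0

Recompute each row's even parity and compare to rp:
  r0: data parity 1, sent rp 1 → ok
  r1: data parity 1, sent rp 1 → ok
  r2: data parity 1, sent rp 1 → ok
  r3: data parity 0, sent rp 1 → mismatch
  r4: data parity 1, sent rp 1 → ok
Recompute each column's even parity and compare to cp:
  c0: data parity 1, sent cp 0 → mismatch
  c1: data parity 0, sent cp 0 → ok
  c2: data parity 1, sent cp 1 → ok
Exactly one row (r3) and one column (c0) fail → the flipped bit is at their intersection.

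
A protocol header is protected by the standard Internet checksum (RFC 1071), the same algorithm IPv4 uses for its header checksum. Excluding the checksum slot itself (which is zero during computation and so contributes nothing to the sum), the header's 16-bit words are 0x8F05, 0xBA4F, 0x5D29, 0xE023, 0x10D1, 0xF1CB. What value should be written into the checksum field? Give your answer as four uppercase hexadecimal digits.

One's-complement addition (fold any carry out of bit 15 back into bit 0):
  0x8F05 + 0xBA4F = 0x14954 → wrap carry → 0x4955
  0x4955 + 0x5D29 = 0x0A67E
  0xA67E + 0xE023 = 0x186A1 → wrap carry → 0x86A2
  0x86A2 + 0x10D1 = 0x09773
  0x9773 + 0xF1CB = 0x1893E → wrap carry → 0x893F
One's-complement sum = 0x893F.
Checksum = ~0x893F & 0xFFFF = 0x76C0.

76C0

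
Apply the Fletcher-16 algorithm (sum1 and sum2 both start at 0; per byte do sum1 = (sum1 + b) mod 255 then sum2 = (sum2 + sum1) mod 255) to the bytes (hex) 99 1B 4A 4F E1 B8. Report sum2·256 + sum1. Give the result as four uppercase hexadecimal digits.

B4E8

Running sums (mod 255):
  after byte 0 (99): sum1=153, sum2=153
  after byte 1 (1B): sum1=180, sum2=78
  after byte 2 (4A): sum1=254, sum2=77
  after byte 3 (4F): sum1=78, sum2=155
  after byte 4 (E1): sum1=48, sum2=203
  after byte 5 (B8): sum1=232, sum2=180
Checksum = sum2·256 + sum1 = 180·256 + 232 = 46312 = 0xB4E8.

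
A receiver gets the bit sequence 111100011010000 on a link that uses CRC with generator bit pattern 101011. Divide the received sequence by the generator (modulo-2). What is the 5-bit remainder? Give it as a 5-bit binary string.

11100

Modulo-2 division of 111100011010000 by 101011:
  pos 0: 111100 XOR 101011 = 010111
  pos 1: 101110 XOR 101011 = 000101
  pos 4: 101110 XOR 101011 = 000101
  pos 7: 101100 XOR 101011 = 000111
Remainder = 11100 (nonzero — an error is detected).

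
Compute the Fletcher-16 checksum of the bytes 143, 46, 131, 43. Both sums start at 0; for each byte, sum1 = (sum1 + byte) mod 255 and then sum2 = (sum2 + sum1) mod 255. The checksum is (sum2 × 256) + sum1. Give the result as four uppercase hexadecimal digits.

FA6C

Running sums (mod 255):
  after byte 0 (143): sum1=143, sum2=143
  after byte 1 (46): sum1=189, sum2=77
  after byte 2 (131): sum1=65, sum2=142
  after byte 3 (43): sum1=108, sum2=250
Checksum = sum2·256 + sum1 = 250·256 + 108 = 64108 = 0xFA6C.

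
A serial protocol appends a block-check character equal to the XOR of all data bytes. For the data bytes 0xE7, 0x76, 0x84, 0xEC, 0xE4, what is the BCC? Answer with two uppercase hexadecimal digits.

XOR the bytes together:
  start with 0xE7
  0xE7 ⊕ 0x76 = 0x91
  0x91 ⊕ 0x84 = 0x15
  0x15 ⊕ 0xEC = 0xF9
  0xF9 ⊕ 0xE4 = 0x1D

1D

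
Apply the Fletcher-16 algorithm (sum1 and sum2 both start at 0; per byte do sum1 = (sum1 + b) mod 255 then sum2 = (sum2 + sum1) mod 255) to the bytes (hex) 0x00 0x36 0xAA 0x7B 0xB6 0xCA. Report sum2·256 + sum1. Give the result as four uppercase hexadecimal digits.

Running sums (mod 255):
  after byte 0 (0x00): sum1=0, sum2=0
  after byte 1 (0x36): sum1=54, sum2=54
  after byte 2 (0xAA): sum1=224, sum2=23
  after byte 3 (0x7B): sum1=92, sum2=115
  after byte 4 (0xB6): sum1=19, sum2=134
  after byte 5 (0xCA): sum1=221, sum2=100
Checksum = sum2·256 + sum1 = 100·256 + 221 = 25821 = 0x64DD.

64DD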